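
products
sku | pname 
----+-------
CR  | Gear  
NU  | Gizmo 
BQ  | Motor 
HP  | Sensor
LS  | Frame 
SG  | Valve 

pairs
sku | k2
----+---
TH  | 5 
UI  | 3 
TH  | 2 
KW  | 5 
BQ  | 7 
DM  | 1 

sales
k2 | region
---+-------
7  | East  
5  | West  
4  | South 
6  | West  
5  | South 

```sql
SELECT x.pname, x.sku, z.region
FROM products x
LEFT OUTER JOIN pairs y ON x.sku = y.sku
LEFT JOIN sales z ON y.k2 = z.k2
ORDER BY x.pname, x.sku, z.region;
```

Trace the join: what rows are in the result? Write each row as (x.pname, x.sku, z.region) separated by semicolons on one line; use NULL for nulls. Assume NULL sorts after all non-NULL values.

Joins associate left-to-right: products LEFT JOIN pairs on sku gives 6 intermediate row(s).
Then LEFT JOIN `sales z` on k2: each of those 6 rows is kept; rows whose y.k2 has no match in z get NULL for z's columns.

(Frame, LS, NULL); (Gear, CR, NULL); (Gizmo, NU, NULL); (Motor, BQ, East); (Sensor, HP, NULL); (Valve, SG, NULL)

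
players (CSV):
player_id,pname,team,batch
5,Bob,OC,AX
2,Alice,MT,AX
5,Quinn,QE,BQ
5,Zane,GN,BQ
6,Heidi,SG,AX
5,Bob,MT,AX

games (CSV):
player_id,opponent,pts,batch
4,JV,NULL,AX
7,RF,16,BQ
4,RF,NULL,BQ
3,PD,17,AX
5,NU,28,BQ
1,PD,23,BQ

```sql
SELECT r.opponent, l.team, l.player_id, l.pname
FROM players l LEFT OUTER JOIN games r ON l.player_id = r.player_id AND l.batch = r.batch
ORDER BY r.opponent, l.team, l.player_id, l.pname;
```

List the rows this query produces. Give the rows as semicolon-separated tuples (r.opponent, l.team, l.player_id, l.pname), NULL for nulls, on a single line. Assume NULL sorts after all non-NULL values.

LEFT JOIN keeps every row from `players`; unmatched rows get NULL for `games`'s columns.
Matching on l.player_id = r.player_id AND l.batch = r.batch.
Matched pairs: 2; unmatched l rows kept: 4.

(NU, GN, 5, Zane); (NU, QE, 5, Quinn); (NULL, MT, 2, Alice); (NULL, MT, 5, Bob); (NULL, OC, 5, Bob); (NULL, SG, 6, Heidi)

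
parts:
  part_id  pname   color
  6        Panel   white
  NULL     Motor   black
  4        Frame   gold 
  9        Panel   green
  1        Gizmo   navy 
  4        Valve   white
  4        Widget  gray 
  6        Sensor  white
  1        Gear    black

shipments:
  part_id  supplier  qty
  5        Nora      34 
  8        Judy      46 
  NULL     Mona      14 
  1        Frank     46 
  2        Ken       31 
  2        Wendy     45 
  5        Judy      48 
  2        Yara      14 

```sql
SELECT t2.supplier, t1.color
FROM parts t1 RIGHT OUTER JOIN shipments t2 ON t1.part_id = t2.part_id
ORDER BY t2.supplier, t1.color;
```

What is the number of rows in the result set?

RIGHT JOIN keeps every row from `shipments`; unmatched rows get NULL for `parts`'s columns.
Matching on t1.part_id = t2.part_id. A NULL in a compared column never satisfies the condition.
- t1 (part_id=6) has no partner in t2.
- t1 (part_id=NULL) has no partner in t2.
- t1 (part_id=4) has no partner in t2.
- t1 (part_id=9) has no partner in t2.
- t1 (part_id=1) pairs with 1 row(s) of t2.
- t1 (part_id=4) has no partner in t2.
- t1 (part_id=4) has no partner in t2.
- t1 (part_id=6) has no partner in t2.
- t1 (part_id=1) pairs with 1 row(s) of t2.
- plus 7 unmatched t2 row(s), each kept with NULL t1 columns.
Total: 2 matched + 7 padded = 9 rows.

9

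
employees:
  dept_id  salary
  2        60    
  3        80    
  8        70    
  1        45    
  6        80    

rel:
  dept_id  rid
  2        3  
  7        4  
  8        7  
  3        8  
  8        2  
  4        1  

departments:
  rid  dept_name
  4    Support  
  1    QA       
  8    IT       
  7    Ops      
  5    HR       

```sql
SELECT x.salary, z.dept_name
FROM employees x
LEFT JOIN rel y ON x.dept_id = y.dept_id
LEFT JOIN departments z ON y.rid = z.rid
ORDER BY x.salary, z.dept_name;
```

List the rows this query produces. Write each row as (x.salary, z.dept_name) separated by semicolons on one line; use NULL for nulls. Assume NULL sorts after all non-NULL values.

Step 1 — x LEFT JOIN y on dept_id → 6 row(s).
Then LEFT JOIN `departments z` on rid: each of those 6 rows is kept; rows whose y.rid has no match in z get NULL for z's columns.

(45, NULL); (60, NULL); (70, Ops); (70, NULL); (80, IT); (80, NULL)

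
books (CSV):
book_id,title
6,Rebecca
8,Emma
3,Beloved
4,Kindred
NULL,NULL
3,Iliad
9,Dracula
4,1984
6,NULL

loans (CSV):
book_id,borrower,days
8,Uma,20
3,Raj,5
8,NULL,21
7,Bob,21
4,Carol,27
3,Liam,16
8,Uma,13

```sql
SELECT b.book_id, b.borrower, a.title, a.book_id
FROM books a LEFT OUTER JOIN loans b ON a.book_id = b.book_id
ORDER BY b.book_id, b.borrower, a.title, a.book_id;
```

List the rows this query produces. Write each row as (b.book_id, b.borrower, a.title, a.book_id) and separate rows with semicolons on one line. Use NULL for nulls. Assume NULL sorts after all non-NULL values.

(3, Liam, Beloved, 3); (3, Liam, Iliad, 3); (3, Raj, Beloved, 3); (3, Raj, Iliad, 3); (4, Carol, 1984, 4); (4, Carol, Kindred, 4); (8, Uma, Emma, 8); (8, Uma, Emma, 8); (8, NULL, Emma, 8); (NULL, NULL, Dracula, 9); (NULL, NULL, Rebecca, 6); (NULL, NULL, NULL, 6); (NULL, NULL, NULL, NULL)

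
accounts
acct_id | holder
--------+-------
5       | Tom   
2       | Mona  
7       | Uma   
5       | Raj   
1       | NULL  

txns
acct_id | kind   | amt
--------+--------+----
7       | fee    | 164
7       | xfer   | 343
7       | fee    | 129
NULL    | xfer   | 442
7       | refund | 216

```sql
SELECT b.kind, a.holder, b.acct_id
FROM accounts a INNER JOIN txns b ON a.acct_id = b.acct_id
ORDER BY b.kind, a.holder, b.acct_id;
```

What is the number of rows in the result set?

INNER JOIN keeps only pairs where the ON condition holds.
Matching on a.acct_id = b.acct_id. A NULL in a compared column never satisfies the condition.
Matched pairs: 4.
Total: 4 rows.

4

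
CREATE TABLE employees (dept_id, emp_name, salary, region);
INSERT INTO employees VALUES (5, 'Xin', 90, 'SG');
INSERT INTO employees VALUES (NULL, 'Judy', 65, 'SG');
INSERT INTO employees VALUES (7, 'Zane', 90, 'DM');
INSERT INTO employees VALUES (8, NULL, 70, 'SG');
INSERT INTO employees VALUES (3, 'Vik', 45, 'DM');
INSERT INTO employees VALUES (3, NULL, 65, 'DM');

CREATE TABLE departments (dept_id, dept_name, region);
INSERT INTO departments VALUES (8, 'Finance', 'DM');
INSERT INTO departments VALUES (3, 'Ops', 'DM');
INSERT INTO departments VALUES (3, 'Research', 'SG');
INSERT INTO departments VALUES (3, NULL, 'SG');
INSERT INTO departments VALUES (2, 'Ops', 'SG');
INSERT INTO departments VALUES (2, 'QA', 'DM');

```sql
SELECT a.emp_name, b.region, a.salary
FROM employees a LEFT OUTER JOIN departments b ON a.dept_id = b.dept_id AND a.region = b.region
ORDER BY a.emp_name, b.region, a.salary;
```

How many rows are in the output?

LEFT JOIN keeps every row from `employees`; unmatched rows get NULL for `departments`'s columns.
Matching on a.dept_id = b.dept_id AND a.region = b.region. A NULL in a compared column never satisfies the condition.
- dept_id=5, region=SG: no b row matches, row kept with b columns NULL.
- dept_id=NULL, region=SG: no b row matches, row kept with b columns NULL.
- dept_id=7, region=DM: no b row matches, row kept with b columns NULL.
- dept_id=8, region=SG: no b row matches, row kept with b columns NULL.
- dept_id=3, region=DM: 1 matching b row(s), so 1 row(s) emitted.
- dept_id=3, region=DM: 1 matching b row(s), so 1 row(s) emitted.
Total: 2 matched + 4 padded = 6 rows.

6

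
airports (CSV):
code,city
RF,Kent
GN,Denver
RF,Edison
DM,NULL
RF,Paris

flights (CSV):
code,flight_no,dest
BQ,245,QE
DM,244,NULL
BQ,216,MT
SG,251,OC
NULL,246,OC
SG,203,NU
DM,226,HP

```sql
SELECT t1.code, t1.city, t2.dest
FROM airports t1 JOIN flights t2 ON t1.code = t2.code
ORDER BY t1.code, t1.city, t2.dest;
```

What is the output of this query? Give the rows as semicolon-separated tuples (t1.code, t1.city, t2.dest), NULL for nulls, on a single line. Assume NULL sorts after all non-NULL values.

(DM, NULL, HP); (DM, NULL, NULL)

INNER JOIN keeps only pairs where the ON condition holds.
Matching on t1.code = t2.code. A NULL in a compared column never satisfies the condition.
- t1 row (code=RF): no match → dropped.
- t1 row (code=GN): no match → dropped.
- t1 row (code=RF): no match → dropped.
- t1 row (code=DM): matches 2 t2 row(s) → 2 output row(s).
- t1 row (code=RF): no match → dropped.
After projecting and ordering:
t1.code | t1.city | t2.dest
DM | NULL | HP
DM | NULL | NULL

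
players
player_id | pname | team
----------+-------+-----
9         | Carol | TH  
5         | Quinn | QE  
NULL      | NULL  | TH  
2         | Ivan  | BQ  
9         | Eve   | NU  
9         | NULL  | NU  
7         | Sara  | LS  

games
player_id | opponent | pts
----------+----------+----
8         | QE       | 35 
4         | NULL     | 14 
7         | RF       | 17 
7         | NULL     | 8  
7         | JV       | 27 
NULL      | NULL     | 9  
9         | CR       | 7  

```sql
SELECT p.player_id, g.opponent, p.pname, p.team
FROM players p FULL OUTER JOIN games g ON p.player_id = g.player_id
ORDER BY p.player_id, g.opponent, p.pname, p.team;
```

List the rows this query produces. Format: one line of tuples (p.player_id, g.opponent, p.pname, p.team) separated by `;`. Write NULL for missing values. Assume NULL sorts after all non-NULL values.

(2, NULL, Ivan, BQ); (5, NULL, Quinn, QE); (7, JV, Sara, LS); (7, RF, Sara, LS); (7, NULL, Sara, LS); (9, CR, Carol, TH); (9, CR, Eve, NU); (9, CR, NULL, NU); (NULL, QE, NULL, NULL); (NULL, NULL, NULL, TH); (NULL, NULL, NULL, NULL); (NULL, NULL, NULL, NULL)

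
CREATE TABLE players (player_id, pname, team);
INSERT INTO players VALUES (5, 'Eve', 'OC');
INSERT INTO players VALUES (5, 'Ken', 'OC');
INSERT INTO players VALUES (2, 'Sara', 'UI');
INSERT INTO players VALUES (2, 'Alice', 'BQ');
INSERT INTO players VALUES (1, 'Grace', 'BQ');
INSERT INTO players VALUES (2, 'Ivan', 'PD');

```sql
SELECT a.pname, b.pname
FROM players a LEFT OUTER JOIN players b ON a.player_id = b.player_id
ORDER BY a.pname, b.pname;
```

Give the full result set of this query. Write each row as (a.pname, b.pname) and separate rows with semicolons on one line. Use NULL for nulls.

(Alice, Alice); (Alice, Ivan); (Alice, Sara); (Eve, Eve); (Eve, Ken); (Grace, Grace); (Ivan, Alice); (Ivan, Ivan); (Ivan, Sara); (Ken, Eve); (Ken, Ken); (Sara, Alice); (Sara, Ivan); (Sara, Sara)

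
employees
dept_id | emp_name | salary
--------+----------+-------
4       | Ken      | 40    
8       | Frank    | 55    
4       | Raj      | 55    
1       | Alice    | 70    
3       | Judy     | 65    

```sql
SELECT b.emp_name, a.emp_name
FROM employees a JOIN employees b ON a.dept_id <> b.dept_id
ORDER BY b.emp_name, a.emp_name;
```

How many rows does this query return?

18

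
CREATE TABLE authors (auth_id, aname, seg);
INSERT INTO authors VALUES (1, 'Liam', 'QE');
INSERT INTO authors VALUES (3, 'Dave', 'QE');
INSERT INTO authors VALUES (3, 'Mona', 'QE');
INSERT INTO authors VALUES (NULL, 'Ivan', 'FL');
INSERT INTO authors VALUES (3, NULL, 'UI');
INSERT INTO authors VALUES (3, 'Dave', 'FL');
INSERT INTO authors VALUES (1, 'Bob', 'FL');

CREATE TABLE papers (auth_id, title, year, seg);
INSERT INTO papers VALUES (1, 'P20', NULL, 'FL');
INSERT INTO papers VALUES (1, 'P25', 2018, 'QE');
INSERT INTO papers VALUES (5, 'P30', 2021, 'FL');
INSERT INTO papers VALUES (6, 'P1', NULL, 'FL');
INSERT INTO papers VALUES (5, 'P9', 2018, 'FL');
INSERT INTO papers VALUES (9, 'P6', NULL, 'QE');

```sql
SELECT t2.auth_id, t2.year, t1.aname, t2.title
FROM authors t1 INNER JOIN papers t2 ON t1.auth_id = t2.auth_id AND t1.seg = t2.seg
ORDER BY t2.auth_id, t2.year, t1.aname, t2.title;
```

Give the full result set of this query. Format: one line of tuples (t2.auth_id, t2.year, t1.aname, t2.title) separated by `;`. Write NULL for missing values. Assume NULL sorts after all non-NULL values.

INNER JOIN keeps only pairs where the ON condition holds.
Matching on t1.auth_id = t2.auth_id AND t1.seg = t2.seg. A NULL in a compared column never satisfies the condition.
- t1 row (auth_id=1, seg=QE): matches 1 t2 row(s) → 1 output row(s).
- t1 row (auth_id=3, seg=QE): no match → dropped.
- t1 row (auth_id=3, seg=QE): no match → dropped.
- t1 row (auth_id=NULL, seg=FL): no match → dropped.
- t1 row (auth_id=3, seg=UI): no match → dropped.
- t1 row (auth_id=3, seg=FL): no match → dropped.
- t1 row (auth_id=1, seg=FL): matches 1 t2 row(s) → 1 output row(s).
After projecting and ordering:
t2.auth_id | t2.year | t1.aname | t2.title
1 | 2018 | Liam | P25
1 | NULL | Bob | P20

(1, 2018, Liam, P25); (1, NULL, Bob, P20)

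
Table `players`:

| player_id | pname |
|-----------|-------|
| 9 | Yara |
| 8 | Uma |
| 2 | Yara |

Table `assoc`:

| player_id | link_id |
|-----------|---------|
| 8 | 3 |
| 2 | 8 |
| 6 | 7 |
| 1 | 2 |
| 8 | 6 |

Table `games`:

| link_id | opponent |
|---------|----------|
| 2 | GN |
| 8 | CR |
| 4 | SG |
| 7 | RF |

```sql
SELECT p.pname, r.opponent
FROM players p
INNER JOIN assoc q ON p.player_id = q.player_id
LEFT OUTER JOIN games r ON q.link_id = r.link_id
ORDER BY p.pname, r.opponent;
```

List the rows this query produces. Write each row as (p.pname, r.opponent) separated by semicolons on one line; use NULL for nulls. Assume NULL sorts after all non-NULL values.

(Uma, NULL); (Uma, NULL); (Yara, CR)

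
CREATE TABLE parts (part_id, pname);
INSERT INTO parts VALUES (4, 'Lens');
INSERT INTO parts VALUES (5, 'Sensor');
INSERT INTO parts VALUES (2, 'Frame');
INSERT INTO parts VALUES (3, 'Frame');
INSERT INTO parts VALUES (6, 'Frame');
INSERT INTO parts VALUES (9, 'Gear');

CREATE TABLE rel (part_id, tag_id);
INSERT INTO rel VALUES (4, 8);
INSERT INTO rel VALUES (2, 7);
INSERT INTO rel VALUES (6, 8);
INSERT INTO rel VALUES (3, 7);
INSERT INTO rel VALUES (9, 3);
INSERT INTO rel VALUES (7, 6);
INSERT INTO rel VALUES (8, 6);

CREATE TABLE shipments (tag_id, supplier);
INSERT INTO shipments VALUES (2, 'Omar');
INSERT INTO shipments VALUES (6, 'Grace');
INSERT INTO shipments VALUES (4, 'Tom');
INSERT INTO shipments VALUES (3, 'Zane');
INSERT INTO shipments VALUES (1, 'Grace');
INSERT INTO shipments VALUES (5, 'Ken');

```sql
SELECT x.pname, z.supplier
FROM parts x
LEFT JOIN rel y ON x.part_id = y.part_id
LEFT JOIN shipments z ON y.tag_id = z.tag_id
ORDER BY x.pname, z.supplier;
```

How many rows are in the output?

6

Step 1 — x LEFT JOIN y on part_id → 6 row(s).
Then LEFT JOIN `shipments z` on tag_id: each of those 6 rows is kept; rows whose y.tag_id has no match in z get NULL for z's columns.
Result: 6 row(s).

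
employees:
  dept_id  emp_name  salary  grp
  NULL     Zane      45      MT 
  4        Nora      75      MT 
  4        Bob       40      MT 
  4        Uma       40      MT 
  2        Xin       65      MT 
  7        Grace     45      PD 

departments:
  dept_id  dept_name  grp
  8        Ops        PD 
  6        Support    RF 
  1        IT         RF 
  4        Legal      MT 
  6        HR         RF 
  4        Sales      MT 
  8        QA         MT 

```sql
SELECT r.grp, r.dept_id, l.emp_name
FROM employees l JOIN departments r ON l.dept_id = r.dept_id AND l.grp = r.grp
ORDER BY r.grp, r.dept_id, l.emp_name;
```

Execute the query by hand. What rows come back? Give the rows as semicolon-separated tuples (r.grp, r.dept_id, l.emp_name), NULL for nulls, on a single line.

(MT, 4, Bob); (MT, 4, Bob); (MT, 4, Nora); (MT, 4, Nora); (MT, 4, Uma); (MT, 4, Uma)

INNER JOIN keeps only pairs where the ON condition holds.
Matching on l.dept_id = r.dept_id AND l.grp = r.grp. A NULL in a compared column never satisfies the condition.
- l (dept_id=NULL, grp=MT) has no partner → excluded.
- l (dept_id=4, grp=MT) pairs with 2 row(s) of r.
- l (dept_id=4, grp=MT) pairs with 2 row(s) of r.
- l (dept_id=4, grp=MT) pairs with 2 row(s) of r.
- l (dept_id=2, grp=MT) has no partner → excluded.
- l (dept_id=7, grp=PD) has no partner → excluded.
After projecting and ordering:
r.grp | r.dept_id | l.emp_name
MT | 4 | Bob
MT | 4 | Bob
MT | 4 | Nora
MT | 4 | Nora
MT | 4 | Uma
MT | 4 | Uma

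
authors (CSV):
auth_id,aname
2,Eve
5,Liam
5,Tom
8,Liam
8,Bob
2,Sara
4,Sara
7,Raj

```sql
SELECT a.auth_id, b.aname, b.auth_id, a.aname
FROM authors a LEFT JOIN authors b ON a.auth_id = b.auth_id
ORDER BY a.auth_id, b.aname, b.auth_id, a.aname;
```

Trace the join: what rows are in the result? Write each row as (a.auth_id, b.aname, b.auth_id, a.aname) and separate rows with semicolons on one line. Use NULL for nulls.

(2, Eve, 2, Eve); (2, Eve, 2, Sara); (2, Sara, 2, Eve); (2, Sara, 2, Sara); (4, Sara, 4, Sara); (5, Liam, 5, Liam); (5, Liam, 5, Tom); (5, Tom, 5, Liam); (5, Tom, 5, Tom); (7, Raj, 7, Raj); (8, Bob, 8, Bob); (8, Bob, 8, Liam); (8, Liam, 8, Bob); (8, Liam, 8, Liam)

LEFT JOIN keeps every row from `authors a`; unmatched rows get NULL for `authors b`'s columns.
Matching on a.auth_id = b.auth_id.
- a row (auth_id=2): matches 2 b row(s) → 2 output row(s).
- a row (auth_id=5): matches 2 b row(s) → 2 output row(s).
- a row (auth_id=5): matches 2 b row(s) → 2 output row(s).
- a row (auth_id=8): matches 2 b row(s) → 2 output row(s).
- a row (auth_id=8): matches 2 b row(s) → 2 output row(s).
- a row (auth_id=2): matches 2 b row(s) → 2 output row(s).
- a row (auth_id=4): matches 1 b row(s) → 1 output row(s).
- a row (auth_id=7): matches 1 b row(s) → 1 output row(s).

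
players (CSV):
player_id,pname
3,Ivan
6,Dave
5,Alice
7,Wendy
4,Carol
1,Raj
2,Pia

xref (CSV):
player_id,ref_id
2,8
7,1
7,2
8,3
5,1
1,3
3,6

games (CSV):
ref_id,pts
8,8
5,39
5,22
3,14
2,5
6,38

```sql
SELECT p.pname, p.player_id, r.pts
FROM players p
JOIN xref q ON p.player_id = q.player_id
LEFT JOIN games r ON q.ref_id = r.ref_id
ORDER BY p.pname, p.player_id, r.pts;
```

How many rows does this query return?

6

Evaluate left to right. First `players p INNER JOIN xref q` on player_id: 6 row(s).
Then LEFT JOIN `games r` on ref_id: each of those 6 rows is kept; rows whose q.ref_id has no match in r get NULL for r's columns.
Result: 6 row(s).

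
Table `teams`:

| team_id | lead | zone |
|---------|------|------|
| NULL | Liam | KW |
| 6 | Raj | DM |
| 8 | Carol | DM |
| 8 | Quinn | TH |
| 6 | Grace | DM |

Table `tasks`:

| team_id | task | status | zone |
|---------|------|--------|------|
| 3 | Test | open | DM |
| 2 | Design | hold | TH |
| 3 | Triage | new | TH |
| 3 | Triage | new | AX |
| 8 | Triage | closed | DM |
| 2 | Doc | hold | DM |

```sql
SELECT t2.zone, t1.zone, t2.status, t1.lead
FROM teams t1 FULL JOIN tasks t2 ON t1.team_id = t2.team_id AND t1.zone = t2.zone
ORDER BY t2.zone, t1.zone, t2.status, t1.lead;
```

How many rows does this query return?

10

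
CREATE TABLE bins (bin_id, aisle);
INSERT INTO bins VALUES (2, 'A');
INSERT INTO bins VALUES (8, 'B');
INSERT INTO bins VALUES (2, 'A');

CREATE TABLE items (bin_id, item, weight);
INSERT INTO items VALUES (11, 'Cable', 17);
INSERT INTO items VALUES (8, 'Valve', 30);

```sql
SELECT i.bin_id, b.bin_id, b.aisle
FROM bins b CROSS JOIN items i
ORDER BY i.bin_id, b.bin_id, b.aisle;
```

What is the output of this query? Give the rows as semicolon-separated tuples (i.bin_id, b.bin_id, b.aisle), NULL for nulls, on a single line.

(8, 2, A); (8, 2, A); (8, 8, B); (11, 2, A); (11, 2, A); (11, 8, B)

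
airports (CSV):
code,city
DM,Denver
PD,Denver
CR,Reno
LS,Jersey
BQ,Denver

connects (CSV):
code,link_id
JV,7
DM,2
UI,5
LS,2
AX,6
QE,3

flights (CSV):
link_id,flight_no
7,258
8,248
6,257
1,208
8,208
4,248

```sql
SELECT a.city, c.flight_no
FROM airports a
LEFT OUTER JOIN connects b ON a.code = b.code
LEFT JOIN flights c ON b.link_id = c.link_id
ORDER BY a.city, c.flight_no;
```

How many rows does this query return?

Joins associate left-to-right: airports LEFT JOIN connects on code gives 5 intermediate row(s).
Then LEFT JOIN `flights c` on link_id: each of those 5 rows is kept; rows whose b.link_id has no match in c get NULL for c's columns.
Result: 5 row(s).

5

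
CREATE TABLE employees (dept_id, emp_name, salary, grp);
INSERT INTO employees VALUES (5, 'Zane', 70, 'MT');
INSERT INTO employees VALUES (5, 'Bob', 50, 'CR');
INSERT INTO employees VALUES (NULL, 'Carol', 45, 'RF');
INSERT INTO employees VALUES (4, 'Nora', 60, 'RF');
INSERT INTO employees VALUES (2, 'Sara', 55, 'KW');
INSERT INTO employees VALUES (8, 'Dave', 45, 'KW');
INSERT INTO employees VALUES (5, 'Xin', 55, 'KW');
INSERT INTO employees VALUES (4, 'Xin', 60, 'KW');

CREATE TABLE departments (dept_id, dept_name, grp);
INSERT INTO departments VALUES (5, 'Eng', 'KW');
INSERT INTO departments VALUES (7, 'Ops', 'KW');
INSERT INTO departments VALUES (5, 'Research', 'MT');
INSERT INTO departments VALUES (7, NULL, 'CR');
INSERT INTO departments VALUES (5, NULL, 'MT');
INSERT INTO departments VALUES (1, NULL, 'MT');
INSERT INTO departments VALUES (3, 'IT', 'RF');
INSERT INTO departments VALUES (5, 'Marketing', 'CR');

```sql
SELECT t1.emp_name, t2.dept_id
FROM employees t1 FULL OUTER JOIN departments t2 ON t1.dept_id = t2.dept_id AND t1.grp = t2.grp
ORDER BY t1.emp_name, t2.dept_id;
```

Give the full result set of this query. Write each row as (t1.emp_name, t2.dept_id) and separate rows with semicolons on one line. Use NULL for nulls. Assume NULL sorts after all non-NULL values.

(Bob, 5); (Carol, NULL); (Dave, NULL); (Nora, NULL); (Sara, NULL); (Xin, 5); (Xin, NULL); (Zane, 5); (Zane, 5); (NULL, 1); (NULL, 3); (NULL, 7); (NULL, 7)

FULL OUTER JOIN keeps every row from both sides; unmatched rows get NULL for the other side's columns.
Matching on t1.dept_id = t2.dept_id AND t1.grp = t2.grp. A NULL in a compared column never satisfies the condition.
- t1 (dept_id=5, grp=MT) pairs with 2 row(s) of t2.
- t1 (dept_id=5, grp=CR) pairs with 1 row(s) of t2.
- t1 (dept_id=NULL, grp=RF) has no partner → padded with NULL.
- t1 (dept_id=4, grp=RF) has no partner → padded with NULL.
- t1 (dept_id=2, grp=KW) has no partner → padded with NULL.
- t1 (dept_id=8, grp=KW) has no partner → padded with NULL.
- t1 (dept_id=5, grp=KW) pairs with 1 row(s) of t2.
- t1 (dept_id=4, grp=KW) has no partner → padded with NULL.
- plus 4 unmatched t2 row(s), each kept with NULL t1 columns.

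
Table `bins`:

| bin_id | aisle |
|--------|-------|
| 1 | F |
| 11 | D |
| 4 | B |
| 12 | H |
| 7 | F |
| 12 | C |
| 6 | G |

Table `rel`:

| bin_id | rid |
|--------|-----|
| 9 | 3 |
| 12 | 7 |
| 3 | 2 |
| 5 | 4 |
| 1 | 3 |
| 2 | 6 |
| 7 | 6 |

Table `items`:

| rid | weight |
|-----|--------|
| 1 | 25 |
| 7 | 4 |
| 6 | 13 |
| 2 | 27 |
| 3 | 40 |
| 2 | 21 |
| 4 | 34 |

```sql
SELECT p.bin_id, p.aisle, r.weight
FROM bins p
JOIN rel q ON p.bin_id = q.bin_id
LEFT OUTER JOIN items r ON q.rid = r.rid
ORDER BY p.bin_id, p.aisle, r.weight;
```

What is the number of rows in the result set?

4

Evaluate left to right. First `bins p INNER JOIN rel q` on bin_id: 4 row(s).
Then LEFT JOIN `items r` on rid: each of those 4 rows is kept; rows whose q.rid has no match in r get NULL for r's columns.
Result: 4 row(s).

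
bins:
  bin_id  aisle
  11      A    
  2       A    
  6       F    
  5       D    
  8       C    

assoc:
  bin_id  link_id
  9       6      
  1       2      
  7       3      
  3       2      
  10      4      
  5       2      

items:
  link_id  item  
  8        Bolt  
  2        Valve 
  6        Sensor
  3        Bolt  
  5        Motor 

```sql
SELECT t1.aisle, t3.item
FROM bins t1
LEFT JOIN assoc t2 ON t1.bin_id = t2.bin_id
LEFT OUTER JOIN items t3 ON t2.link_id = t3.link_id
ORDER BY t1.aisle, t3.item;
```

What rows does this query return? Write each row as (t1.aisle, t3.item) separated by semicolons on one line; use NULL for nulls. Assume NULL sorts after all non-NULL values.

Step 1 — t1 LEFT JOIN t2 on bin_id → 5 row(s).
Then LEFT JOIN `items t3` on link_id: each of those 5 rows is kept; rows whose t2.link_id has no match in t3 get NULL for t3's columns.

(A, NULL); (A, NULL); (C, NULL); (D, Valve); (F, NULL)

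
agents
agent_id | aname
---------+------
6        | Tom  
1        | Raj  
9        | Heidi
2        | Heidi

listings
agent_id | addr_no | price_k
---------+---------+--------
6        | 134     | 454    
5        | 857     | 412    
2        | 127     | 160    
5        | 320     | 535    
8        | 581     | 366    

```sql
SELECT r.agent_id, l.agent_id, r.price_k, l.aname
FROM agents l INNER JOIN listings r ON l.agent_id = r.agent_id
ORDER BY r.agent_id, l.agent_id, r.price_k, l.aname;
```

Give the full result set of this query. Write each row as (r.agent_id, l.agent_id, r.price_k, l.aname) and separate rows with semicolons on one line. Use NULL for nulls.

(2, 2, 160, Heidi); (6, 6, 454, Tom)

INNER JOIN keeps only pairs where the ON condition holds.
Matching on l.agent_id = r.agent_id.
- l (agent_id=6) pairs with 1 row(s) of r.
- l (agent_id=1) has no partner → excluded.
- l (agent_id=9) has no partner → excluded.
- l (agent_id=2) pairs with 1 row(s) of r.
After projecting and ordering:
r.agent_id | l.agent_id | r.price_k | l.aname
2 | 2 | 160 | Heidi
6 | 6 | 454 | Tom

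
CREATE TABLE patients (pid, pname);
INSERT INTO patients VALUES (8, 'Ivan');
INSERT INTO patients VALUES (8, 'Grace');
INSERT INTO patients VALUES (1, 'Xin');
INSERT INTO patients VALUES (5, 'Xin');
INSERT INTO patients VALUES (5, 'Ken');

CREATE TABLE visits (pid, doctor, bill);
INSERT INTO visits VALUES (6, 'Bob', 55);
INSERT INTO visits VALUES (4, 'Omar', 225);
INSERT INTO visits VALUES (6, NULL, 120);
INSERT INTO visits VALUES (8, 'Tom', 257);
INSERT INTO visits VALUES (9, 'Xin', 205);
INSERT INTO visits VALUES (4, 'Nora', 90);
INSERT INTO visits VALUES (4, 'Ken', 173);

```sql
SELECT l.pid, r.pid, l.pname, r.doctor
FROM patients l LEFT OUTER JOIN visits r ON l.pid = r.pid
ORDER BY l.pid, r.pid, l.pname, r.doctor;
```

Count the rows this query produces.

5

LEFT JOIN keeps every row from `patients`; unmatched rows get NULL for `visits`'s columns.
Matching on l.pid = r.pid.
- l row (pid=8): matches 1 r row(s) → 1 output row(s).
- l row (pid=8): matches 1 r row(s) → 1 output row(s).
- l row (pid=1): no match → kept, r columns NULL.
- l row (pid=5): no match → kept, r columns NULL.
- l row (pid=5): no match → kept, r columns NULL.
Total: 2 matched + 3 padded = 5 rows.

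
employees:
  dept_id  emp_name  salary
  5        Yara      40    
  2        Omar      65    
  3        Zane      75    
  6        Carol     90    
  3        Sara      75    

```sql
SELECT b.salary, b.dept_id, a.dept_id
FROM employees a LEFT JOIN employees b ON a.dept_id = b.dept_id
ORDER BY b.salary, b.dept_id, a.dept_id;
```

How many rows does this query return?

7

LEFT JOIN keeps every row from `employees a`; unmatched rows get NULL for `employees b`'s columns.
Matching on a.dept_id = b.dept_id.
- a row (dept_id=5): matches 1 b row(s) → 1 output row(s).
- a row (dept_id=2): matches 1 b row(s) → 1 output row(s).
- a row (dept_id=3): matches 2 b row(s) → 2 output row(s).
- a row (dept_id=6): matches 1 b row(s) → 1 output row(s).
- a row (dept_id=3): matches 2 b row(s) → 2 output row(s).
Total: 7 rows.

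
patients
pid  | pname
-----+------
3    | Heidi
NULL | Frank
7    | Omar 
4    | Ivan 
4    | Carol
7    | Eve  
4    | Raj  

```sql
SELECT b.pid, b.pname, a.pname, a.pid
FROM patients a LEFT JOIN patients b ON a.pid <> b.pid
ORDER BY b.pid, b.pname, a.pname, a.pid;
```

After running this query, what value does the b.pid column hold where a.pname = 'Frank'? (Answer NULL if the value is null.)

NULL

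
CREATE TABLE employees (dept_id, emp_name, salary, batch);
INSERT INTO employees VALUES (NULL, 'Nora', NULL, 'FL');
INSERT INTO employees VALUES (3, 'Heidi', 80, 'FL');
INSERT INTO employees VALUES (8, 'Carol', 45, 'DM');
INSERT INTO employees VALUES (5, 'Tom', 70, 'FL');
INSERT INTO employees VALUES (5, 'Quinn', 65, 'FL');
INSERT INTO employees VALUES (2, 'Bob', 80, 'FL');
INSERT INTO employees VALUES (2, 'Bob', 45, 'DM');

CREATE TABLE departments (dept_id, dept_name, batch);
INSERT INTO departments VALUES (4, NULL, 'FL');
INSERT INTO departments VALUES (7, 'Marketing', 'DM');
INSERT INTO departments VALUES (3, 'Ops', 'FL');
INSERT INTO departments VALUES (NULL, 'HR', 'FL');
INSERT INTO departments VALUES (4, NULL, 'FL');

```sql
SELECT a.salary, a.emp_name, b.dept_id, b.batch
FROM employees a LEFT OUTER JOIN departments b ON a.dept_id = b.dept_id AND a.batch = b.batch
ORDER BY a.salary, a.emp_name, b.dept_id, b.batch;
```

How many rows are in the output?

7

LEFT JOIN keeps every row from `employees`; unmatched rows get NULL for `departments`'s columns.
Matching on a.dept_id = b.dept_id AND a.batch = b.batch. A NULL in a compared column never satisfies the condition.
Matched pairs: 1; unmatched a rows kept: 6.
Total: 1 matched + 6 padded = 7 rows.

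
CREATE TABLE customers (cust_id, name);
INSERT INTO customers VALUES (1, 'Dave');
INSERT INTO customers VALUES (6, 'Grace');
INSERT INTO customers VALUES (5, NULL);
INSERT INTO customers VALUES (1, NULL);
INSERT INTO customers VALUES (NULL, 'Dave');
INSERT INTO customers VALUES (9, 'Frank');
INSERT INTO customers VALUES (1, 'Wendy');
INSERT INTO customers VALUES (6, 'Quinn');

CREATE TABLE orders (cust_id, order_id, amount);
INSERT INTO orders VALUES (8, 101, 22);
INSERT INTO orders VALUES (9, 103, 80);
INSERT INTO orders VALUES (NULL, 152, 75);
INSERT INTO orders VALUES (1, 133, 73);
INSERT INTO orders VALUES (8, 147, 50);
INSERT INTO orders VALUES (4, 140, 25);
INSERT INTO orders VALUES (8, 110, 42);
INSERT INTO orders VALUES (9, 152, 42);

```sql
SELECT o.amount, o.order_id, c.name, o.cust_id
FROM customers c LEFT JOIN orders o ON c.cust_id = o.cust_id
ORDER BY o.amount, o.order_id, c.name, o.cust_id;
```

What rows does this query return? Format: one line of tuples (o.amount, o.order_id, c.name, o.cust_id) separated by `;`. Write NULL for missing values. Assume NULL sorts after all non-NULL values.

(42, 152, Frank, 9); (73, 133, Dave, 1); (73, 133, Wendy, 1); (73, 133, NULL, 1); (80, 103, Frank, 9); (NULL, NULL, Dave, NULL); (NULL, NULL, Grace, NULL); (NULL, NULL, Quinn, NULL); (NULL, NULL, NULL, NULL)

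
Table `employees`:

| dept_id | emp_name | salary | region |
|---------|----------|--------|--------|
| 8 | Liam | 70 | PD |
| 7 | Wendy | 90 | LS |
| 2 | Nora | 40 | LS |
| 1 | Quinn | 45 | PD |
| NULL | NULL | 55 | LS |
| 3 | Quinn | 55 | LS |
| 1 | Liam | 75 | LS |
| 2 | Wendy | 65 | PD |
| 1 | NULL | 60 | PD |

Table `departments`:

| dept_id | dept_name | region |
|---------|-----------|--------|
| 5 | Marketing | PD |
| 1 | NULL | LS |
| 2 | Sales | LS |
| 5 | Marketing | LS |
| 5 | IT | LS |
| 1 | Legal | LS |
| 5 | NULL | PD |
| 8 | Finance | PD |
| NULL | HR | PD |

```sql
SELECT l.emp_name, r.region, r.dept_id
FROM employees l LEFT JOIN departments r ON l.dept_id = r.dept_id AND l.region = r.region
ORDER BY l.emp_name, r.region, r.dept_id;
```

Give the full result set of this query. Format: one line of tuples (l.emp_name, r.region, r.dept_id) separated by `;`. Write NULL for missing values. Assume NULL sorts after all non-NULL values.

LEFT JOIN keeps every row from `employees`; unmatched rows get NULL for `departments`'s columns.
Matching on l.dept_id = r.dept_id AND l.region = r.region. A NULL in a compared column never satisfies the condition.
- l (dept_id=8, region=PD) pairs with 1 row(s) of r.
- l (dept_id=7, region=LS) has no partner → padded with NULL.
- l (dept_id=2, region=LS) pairs with 1 row(s) of r.
- l (dept_id=1, region=PD) has no partner → padded with NULL.
- l (dept_id=NULL, region=LS) has no partner → padded with NULL.
- l (dept_id=3, region=LS) has no partner → padded with NULL.
- l (dept_id=1, region=LS) pairs with 2 row(s) of r.
- l (dept_id=2, region=PD) has no partner → padded with NULL.
- l (dept_id=1, region=PD) has no partner → padded with NULL.
After projecting and ordering:
l.emp_name | r.region | r.dept_id
Liam | LS | 1
Liam | LS | 1
Liam | PD | 8
Nora | LS | 2
Quinn | NULL | NULL
Quinn | NULL | NULL
Wendy | NULL | NULL
Wendy | NULL | NULL
NULL | NULL | NULL
NULL | NULL | NULL

(Liam, LS, 1); (Liam, LS, 1); (Liam, PD, 8); (Nora, LS, 2); (Quinn, NULL, NULL); (Quinn, NULL, NULL); (Wendy, NULL, NULL); (Wendy, NULL, NULL); (NULL, NULL, NULL); (NULL, NULL, NULL)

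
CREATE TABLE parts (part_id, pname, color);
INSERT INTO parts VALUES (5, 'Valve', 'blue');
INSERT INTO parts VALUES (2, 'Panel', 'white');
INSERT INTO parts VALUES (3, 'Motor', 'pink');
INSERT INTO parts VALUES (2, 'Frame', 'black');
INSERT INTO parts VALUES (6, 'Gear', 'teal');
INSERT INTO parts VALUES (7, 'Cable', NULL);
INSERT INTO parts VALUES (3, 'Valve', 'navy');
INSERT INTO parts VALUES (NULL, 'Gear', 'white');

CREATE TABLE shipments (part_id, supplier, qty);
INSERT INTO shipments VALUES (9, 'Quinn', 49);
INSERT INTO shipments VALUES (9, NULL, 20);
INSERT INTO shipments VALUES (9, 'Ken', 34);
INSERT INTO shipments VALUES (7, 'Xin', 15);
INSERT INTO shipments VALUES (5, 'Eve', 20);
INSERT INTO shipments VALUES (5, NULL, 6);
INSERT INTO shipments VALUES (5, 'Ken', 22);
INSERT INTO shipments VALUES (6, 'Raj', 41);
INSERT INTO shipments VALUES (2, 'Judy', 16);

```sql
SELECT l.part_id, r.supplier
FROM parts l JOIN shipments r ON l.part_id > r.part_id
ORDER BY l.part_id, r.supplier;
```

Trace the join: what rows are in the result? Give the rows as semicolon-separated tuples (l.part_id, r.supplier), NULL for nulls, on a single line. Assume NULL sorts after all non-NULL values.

(3, Judy); (3, Judy); (5, Judy); (6, Eve); (6, Judy); (6, Ken); (6, NULL); (7, Eve); (7, Judy); (7, Ken); (7, Raj); (7, NULL)

INNER JOIN keeps only pairs where the ON condition holds.
Matching on l.part_id > r.part_id. A NULL in a compared column never satisfies the condition.
- l (part_id=5) pairs with 1 row(s) of r.
- l (part_id=2) has no partner → excluded.
- l (part_id=3) pairs with 1 row(s) of r.
- l (part_id=2) has no partner → excluded.
- l (part_id=6) pairs with 4 row(s) of r.
- l (part_id=7) pairs with 5 row(s) of r.
- l (part_id=3) pairs with 1 row(s) of r.
- l (part_id=NULL) has no partner → excluded.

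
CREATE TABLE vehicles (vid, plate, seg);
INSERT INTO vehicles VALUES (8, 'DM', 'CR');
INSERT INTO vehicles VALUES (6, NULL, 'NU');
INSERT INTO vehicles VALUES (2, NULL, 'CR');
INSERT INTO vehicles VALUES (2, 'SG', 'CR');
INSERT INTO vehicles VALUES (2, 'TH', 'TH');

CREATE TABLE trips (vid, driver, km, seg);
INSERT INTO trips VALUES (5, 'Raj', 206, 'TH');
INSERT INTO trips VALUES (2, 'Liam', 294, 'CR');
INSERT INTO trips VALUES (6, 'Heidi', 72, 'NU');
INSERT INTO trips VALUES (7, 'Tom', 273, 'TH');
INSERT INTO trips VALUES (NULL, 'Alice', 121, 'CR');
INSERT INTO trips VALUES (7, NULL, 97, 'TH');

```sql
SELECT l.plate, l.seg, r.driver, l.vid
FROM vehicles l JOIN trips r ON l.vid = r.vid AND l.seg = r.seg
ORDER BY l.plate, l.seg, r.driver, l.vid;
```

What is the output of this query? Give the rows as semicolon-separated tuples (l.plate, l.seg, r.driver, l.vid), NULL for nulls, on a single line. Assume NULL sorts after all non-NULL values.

(SG, CR, Liam, 2); (NULL, CR, Liam, 2); (NULL, NU, Heidi, 6)

INNER JOIN keeps only pairs where the ON condition holds.
Matching on l.vid = r.vid AND l.seg = r.seg. A NULL in a compared column never satisfies the condition.
- l[0] vid=8, seg=CR → no match; dropped.
- l[1] vid=6, seg=NU → 1 match(es) in r → 1 row(s).
- l[2] vid=2, seg=CR → 1 match(es) in r → 1 row(s).
- l[3] vid=2, seg=CR → 1 match(es) in r → 1 row(s).
- l[4] vid=2, seg=TH → no match; dropped.
After projecting and ordering:
l.plate | l.seg | r.driver | l.vid
SG | CR | Liam | 2
NULL | CR | Liam | 2
NULL | NU | Heidi | 6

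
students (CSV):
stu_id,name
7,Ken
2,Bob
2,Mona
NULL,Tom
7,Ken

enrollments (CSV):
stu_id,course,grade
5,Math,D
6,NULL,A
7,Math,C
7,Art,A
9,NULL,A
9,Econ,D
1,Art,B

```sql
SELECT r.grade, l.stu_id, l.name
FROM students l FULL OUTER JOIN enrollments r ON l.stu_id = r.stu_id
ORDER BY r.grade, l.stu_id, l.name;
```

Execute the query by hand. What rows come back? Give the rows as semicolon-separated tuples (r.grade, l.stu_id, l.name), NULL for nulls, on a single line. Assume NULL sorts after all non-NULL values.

FULL OUTER JOIN keeps every row from both sides; unmatched rows get NULL for the other side's columns.
Matching on l.stu_id = r.stu_id. A NULL in a compared column never satisfies the condition.
Matched pairs: 4; unmatched l rows kept: 3; unmatched r rows kept: 5.

(A, 7, Ken); (A, 7, Ken); (A, NULL, NULL); (A, NULL, NULL); (B, NULL, NULL); (C, 7, Ken); (C, 7, Ken); (D, NULL, NULL); (D, NULL, NULL); (NULL, 2, Bob); (NULL, 2, Mona); (NULL, NULL, Tom)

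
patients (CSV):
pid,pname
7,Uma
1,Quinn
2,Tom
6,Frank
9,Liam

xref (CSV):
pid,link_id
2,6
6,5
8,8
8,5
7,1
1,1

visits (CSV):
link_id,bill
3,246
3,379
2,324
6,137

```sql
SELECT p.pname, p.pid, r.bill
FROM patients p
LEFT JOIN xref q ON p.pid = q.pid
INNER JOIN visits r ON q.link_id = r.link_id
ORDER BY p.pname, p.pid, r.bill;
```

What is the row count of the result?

1

Joins associate left-to-right: patients LEFT JOIN xref on pid gives 5 intermediate row(s).
Then INNER JOIN `visits r` on link_id: keep only rows whose q.link_id appears in r.
Result: 1 row(s).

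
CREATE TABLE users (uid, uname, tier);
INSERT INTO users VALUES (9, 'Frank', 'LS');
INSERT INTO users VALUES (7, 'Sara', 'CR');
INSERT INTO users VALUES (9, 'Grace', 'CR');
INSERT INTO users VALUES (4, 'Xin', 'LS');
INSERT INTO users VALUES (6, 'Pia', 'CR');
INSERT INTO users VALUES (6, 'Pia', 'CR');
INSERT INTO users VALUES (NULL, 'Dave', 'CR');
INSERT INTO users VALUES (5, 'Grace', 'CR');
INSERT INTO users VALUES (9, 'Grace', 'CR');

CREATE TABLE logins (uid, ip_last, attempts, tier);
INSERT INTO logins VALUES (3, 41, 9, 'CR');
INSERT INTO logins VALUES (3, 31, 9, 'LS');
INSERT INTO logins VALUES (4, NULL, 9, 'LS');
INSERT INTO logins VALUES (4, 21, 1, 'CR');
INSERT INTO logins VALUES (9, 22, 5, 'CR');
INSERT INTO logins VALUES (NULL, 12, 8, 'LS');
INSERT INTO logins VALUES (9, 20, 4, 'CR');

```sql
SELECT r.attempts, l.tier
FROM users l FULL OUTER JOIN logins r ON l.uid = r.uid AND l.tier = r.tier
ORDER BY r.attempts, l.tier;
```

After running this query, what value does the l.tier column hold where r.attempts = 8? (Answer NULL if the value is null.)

FULL OUTER JOIN keeps every row from both sides; unmatched rows get NULL for the other side's columns.
Matching on l.uid = r.uid AND l.tier = r.tier. A NULL in a compared column never satisfies the condition.
- l row (uid=9, tier=LS): no match → kept, r columns NULL.
- l row (uid=7, tier=CR): no match → kept, r columns NULL.
- l row (uid=9, tier=CR): matches 2 r row(s) → 2 output row(s).
- l row (uid=4, tier=LS): matches 1 r row(s) → 1 output row(s).
- l row (uid=6, tier=CR): no match → kept, r columns NULL.
- l row (uid=6, tier=CR): no match → kept, r columns NULL.
- l row (uid=NULL, tier=CR): no match → kept, r columns NULL.
- l row (uid=5, tier=CR): no match → kept, r columns NULL.
- l row (uid=9, tier=CR): matches 2 r row(s) → 2 output row(s).
- 4 row(s) from r found no l partner → padded with NULL.

NULL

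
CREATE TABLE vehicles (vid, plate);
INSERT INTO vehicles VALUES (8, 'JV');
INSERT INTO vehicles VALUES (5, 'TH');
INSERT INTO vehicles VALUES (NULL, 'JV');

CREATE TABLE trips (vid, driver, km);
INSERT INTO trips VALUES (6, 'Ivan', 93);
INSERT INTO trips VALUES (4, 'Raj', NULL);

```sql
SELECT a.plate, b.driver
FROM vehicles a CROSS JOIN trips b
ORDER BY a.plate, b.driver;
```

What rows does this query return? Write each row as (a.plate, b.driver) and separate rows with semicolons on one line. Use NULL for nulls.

(JV, Ivan); (JV, Ivan); (JV, Raj); (JV, Raj); (TH, Ivan); (TH, Raj)

CROSS JOIN pairs every row of `vehicles` with every row of `trips`: 3 × 2 = 6 rows.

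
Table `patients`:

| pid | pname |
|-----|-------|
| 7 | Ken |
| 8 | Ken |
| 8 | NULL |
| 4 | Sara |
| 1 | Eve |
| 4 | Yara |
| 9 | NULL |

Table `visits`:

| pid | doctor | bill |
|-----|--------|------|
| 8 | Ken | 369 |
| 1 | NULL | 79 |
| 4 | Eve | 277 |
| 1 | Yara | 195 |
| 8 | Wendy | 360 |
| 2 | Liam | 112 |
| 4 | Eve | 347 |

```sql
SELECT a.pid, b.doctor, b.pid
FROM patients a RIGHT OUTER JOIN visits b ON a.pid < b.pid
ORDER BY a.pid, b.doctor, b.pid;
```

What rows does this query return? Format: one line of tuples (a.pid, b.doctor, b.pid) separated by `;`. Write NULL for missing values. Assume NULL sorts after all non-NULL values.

(1, Eve, 4); (1, Eve, 4); (1, Ken, 8); (1, Liam, 2); (1, Wendy, 8); (4, Ken, 8); (4, Ken, 8); (4, Wendy, 8); (4, Wendy, 8); (7, Ken, 8); (7, Wendy, 8); (NULL, Yara, 1); (NULL, NULL, 1)

RIGHT JOIN keeps every row from `visits`; unmatched rows get NULL for `patients`'s columns.
Matching on a.pid < b.pid.
Matched pairs: 11; unmatched b rows kept: 2.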